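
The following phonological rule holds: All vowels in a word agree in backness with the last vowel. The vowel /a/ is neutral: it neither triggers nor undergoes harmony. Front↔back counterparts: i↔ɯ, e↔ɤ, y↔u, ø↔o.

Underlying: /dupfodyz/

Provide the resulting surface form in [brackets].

/u/ harmonizes with /y/ ([-back]) → [y]
/o/ harmonizes with /y/ ([-back]) → [ø]

[dypfødyz]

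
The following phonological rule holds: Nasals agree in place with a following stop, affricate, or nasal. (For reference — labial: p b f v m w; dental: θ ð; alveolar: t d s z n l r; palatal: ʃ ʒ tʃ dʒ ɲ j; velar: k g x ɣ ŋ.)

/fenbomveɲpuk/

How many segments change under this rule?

2

/n/ before /b/ (labial) → [m]
/ɲ/ before /p/ (labial) → [m]
2 segments change.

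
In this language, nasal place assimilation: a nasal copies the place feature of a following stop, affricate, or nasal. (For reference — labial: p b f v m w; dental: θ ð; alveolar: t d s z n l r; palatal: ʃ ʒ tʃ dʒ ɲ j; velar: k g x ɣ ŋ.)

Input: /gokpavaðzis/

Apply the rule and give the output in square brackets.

[gokpavaðzis]

no segment meets the rule's conditions; no change.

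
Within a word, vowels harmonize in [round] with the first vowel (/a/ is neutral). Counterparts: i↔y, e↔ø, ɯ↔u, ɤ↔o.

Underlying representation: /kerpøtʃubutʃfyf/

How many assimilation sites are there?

/ø/ harmonizes with /e/ ([-round]) → [e]
/u/ harmonizes with /e/ ([-round]) → [ɯ]
/u/ harmonizes with /e/ ([-round]) → [ɯ]
/y/ harmonizes with /e/ ([-round]) → [i]
4 segments change.

4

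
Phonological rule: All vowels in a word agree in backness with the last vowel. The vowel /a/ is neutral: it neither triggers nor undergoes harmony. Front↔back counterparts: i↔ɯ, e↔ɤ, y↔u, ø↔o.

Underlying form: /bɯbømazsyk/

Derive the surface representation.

/ɯ/ harmonizes with /y/ ([-back]) → [i]

[bibømazsyk]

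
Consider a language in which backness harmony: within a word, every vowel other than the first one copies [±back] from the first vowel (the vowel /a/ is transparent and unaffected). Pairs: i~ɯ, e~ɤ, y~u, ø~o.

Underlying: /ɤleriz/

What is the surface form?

[ɤlɤrɯz]

/e/ harmonizes with /ɤ/ ([+back]) → [ɤ]
/i/ harmonizes with /ɤ/ ([+back]) → [ɯ]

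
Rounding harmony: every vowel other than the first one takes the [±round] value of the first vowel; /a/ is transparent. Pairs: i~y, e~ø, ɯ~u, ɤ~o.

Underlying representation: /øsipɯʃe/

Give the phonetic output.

/i/ harmonizes with /ø/ ([+round]) → [y]
/ɯ/ harmonizes with /ø/ ([+round]) → [u]
/e/ harmonizes with /ø/ ([+round]) → [ø]

[øsypuʃø]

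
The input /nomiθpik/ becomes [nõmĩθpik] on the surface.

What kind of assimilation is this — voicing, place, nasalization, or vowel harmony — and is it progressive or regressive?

/o/→[õ] /i/→[ĩ].
Each target copies a feature from the preceding segment, so the direction is progressive.

nasalization, progressive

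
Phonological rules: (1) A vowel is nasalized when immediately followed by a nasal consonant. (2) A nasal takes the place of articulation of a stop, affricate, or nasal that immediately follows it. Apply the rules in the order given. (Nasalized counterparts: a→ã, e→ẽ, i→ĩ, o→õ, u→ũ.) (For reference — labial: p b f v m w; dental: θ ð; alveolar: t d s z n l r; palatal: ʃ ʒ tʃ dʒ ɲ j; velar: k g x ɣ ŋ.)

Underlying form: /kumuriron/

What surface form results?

Rule 1: /u/ before nasal /m/ → [ũ]
Rule 1: /o/ before nasal /n/ → [õ]
After rule 1: kũmurirõn
Rule 2: no segment meets the rule's conditions; no change.

[kũmurirõn]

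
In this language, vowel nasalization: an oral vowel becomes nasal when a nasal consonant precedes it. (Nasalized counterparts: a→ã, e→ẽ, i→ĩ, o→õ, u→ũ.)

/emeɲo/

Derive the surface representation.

/e/ after nasal /m/ → [ẽ]
/o/ after nasal /ɲ/ → [õ]

[emẽɲõ]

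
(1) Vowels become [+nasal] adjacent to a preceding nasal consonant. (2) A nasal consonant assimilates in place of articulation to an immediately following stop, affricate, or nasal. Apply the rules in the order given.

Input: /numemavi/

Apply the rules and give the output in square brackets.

[nũmẽmãvi]

Rule 1: /u/ after nasal /n/ → [ũ]
Rule 1: /e/ after nasal /m/ → [ẽ]
Rule 1: /a/ after nasal /m/ → [ã]
After rule 1: nũmẽmãvi
Rule 2: no segment meets the rule's conditions; no change.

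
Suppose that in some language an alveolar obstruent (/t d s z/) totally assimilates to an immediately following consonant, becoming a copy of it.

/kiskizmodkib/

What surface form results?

/s/ before /k/ → [k] (total assimilation)
/z/ before /m/ → [m] (total assimilation)
/d/ before /k/ → [k] (total assimilation)

[kikkimmokkib]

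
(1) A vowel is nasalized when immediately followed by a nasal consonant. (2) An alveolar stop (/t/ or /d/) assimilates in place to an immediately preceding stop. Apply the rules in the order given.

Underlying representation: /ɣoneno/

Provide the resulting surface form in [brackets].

[ɣõnẽno]

Rule 1: /o/ before nasal /n/ → [õ]
Rule 1: /e/ before nasal /n/ → [ẽ]
After rule 1: ɣõnẽno
Rule 2: no segment meets the rule's conditions; no change.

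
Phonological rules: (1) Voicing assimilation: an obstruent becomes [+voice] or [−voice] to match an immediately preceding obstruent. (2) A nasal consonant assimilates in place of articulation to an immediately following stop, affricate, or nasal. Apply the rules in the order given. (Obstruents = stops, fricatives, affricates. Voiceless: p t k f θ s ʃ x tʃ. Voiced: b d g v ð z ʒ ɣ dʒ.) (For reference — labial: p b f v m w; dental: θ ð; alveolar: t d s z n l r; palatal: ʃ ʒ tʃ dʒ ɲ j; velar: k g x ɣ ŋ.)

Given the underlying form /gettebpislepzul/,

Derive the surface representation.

Rule 1: /p/ after /b/ (voiced) → [b]
Rule 1: /z/ after /p/ (voiceless) → [s]
After rule 1: gettebbislepsul
Rule 2: no segment meets the rule's conditions; no change.

[gettebbislepsul]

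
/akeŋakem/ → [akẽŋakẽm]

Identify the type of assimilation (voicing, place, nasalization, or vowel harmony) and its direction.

/e/→[ẽ] /e/→[ẽ].
Each target copies a feature from the following segment, so the direction is regressive.

nasalization, regressive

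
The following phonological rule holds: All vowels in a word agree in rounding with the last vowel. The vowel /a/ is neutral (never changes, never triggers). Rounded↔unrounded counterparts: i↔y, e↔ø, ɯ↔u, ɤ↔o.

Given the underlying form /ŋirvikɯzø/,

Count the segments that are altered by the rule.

/i/ harmonizes with /ø/ ([+round]) → [y]
/i/ harmonizes with /ø/ ([+round]) → [y]
/ɯ/ harmonizes with /ø/ ([+round]) → [u]
3 segments change.

3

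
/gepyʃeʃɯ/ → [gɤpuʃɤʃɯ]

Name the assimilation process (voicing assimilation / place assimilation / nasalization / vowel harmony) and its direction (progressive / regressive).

/e/→[ɤ] /y/→[u] /e/→[ɤ].
Vowels agree with the last vowel, so the harmony is regressive.

vowel harmony, regressive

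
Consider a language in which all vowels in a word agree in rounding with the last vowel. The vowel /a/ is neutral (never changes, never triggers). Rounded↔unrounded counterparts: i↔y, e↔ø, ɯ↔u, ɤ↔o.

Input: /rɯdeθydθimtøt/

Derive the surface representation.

/ɯ/ harmonizes with /ø/ ([+round]) → [u]
/e/ harmonizes with /ø/ ([+round]) → [ø]
/i/ harmonizes with /ø/ ([+round]) → [y]

[rudøθydθymtøt]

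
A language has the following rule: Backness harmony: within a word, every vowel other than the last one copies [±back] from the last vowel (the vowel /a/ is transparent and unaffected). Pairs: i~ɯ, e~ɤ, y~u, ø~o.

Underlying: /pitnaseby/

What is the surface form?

no segment meets the rule's conditions; no change.

[pitnaseby]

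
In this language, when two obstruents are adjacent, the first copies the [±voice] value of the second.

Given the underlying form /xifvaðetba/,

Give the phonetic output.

[xivvaðedba]

/f/ before /v/ (voiced) → [v]
/t/ before /b/ (voiced) → [d]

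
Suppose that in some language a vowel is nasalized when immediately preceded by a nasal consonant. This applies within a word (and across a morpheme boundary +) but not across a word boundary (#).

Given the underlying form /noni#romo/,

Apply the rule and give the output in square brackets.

[nõnĩ#romõ]

/o/ after nasal /n/ → [õ]
/i/ after nasal /n/ → [ĩ]
/o/ after nasal /m/ → [õ]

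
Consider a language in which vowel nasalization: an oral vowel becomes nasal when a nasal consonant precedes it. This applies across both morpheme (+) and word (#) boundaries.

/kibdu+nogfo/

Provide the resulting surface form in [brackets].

[kibdu+nõgfo]

/o/ after nasal /n/ → [õ]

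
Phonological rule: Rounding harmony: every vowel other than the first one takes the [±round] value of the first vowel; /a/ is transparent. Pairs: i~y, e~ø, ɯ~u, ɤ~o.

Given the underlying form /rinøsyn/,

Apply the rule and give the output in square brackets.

/ø/ harmonizes with /i/ ([-round]) → [e]
/y/ harmonizes with /i/ ([-round]) → [i]

[rinesin]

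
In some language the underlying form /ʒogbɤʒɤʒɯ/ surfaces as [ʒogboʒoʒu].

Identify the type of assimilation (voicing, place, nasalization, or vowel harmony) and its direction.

vowel harmony, progressive

/ɤ/→[o] /ɤ/→[o] /ɯ/→[u].
Vowels agree with the first vowel, so the harmony is progressive.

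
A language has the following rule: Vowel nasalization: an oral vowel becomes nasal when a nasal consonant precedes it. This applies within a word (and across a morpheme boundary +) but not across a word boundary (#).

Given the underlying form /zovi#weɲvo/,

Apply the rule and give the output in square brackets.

[zovi#weɲvo]

no segment meets the rule's conditions; no change.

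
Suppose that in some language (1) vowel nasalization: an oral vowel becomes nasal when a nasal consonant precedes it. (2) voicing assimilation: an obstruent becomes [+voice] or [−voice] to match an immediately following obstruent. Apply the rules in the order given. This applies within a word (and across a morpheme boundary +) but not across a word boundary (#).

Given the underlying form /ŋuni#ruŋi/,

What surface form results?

Rule 1: /u/ after nasal /ŋ/ → [ũ]
Rule 1: /i/ after nasal /n/ → [ĩ]
Rule 1: /i/ after nasal /ŋ/ → [ĩ]
After rule 1: ŋũnĩ#ruŋĩ
Rule 2: no segment meets the rule's conditions; no change.

[ŋũnĩ#ruŋĩ]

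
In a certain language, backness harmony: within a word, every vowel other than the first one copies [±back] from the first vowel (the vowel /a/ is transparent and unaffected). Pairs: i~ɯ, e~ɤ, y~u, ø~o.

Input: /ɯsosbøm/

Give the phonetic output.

[ɯsosbom]

/ø/ harmonizes with /ɯ/ ([+back]) → [o]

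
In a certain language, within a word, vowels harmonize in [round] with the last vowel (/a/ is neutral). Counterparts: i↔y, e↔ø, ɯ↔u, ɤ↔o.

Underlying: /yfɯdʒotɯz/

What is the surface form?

[ifɯdʒɤtɯz]

/y/ harmonizes with /ɯ/ ([-round]) → [i]
/o/ harmonizes with /ɯ/ ([-round]) → [ɤ]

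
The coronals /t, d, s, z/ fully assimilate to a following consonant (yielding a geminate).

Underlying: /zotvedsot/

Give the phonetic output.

/t/ before /v/ → [v] (total assimilation)
/d/ before /s/ → [s] (total assimilation)

[zovvessot]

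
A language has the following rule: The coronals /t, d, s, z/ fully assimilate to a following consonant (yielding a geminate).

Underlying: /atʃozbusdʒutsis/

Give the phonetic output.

[atʃobbudʒdʒussis]

/z/ before /b/ → [b] (total assimilation)
/s/ before /dʒ/ → [dʒ] (total assimilation)
/t/ before /s/ → [s] (total assimilation)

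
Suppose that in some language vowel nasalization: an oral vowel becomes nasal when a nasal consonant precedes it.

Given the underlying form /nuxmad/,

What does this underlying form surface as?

[nũxmãd]

/u/ after nasal /n/ → [ũ]
/a/ after nasal /m/ → [ã]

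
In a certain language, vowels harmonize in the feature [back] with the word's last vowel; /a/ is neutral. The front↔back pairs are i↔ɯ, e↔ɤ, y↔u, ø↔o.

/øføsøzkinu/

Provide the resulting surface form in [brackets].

[ofosozkɯnu]

/ø/ harmonizes with /u/ ([+back]) → [o]
/ø/ harmonizes with /u/ ([+back]) → [o]
/ø/ harmonizes with /u/ ([+back]) → [o]
/i/ harmonizes with /u/ ([+back]) → [ɯ]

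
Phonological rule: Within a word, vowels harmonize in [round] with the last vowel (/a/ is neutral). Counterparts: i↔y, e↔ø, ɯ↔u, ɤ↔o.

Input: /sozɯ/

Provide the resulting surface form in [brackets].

/o/ harmonizes with /ɯ/ ([-round]) → [ɤ]

[sɤzɯ]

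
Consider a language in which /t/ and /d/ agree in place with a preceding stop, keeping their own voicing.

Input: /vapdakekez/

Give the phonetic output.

/d/ after /p/ (labial) → [b]

[vapbakekez]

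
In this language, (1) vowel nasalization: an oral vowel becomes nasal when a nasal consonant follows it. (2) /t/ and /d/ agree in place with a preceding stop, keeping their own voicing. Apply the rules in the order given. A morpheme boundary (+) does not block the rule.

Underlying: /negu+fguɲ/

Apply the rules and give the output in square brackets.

[negu+fgũɲ]

Rule 1: /u/ before nasal /ɲ/ → [ũ]
After rule 1: negu+fgũɲ
Rule 2: no segment meets the rule's conditions; no change.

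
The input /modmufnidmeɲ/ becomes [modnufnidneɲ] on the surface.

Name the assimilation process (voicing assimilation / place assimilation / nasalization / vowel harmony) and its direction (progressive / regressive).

place assimilation, progressive

/m/→[n] /m/→[n].
Each target copies a feature from the preceding segment, so the direction is progressive.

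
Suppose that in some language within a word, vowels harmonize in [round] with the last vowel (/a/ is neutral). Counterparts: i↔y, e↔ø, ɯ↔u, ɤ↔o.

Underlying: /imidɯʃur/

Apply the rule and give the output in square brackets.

/i/ harmonizes with /u/ ([+round]) → [y]
/i/ harmonizes with /u/ ([+round]) → [y]
/ɯ/ harmonizes with /u/ ([+round]) → [u]

[ymyduʃur]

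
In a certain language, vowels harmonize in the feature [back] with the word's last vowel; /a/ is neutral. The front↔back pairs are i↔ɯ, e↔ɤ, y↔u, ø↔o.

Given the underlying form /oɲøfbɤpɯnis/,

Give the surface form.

[øɲøfbepinis]

/o/ harmonizes with /i/ ([-back]) → [ø]
/ɤ/ harmonizes with /i/ ([-back]) → [e]
/ɯ/ harmonizes with /i/ ([-back]) → [i]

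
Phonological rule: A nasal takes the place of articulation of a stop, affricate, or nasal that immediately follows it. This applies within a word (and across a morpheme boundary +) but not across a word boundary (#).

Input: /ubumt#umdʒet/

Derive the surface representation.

/m/ before /t/ (alveolar) → [n]
/m/ before /dʒ/ (palatal) → [ɲ]

[ubunt#uɲdʒet]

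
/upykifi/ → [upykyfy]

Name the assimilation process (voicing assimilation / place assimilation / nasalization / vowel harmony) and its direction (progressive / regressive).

/i/→[y] /i/→[y].
Vowels agree with the first vowel, so the harmony is progressive.

vowel harmony, progressive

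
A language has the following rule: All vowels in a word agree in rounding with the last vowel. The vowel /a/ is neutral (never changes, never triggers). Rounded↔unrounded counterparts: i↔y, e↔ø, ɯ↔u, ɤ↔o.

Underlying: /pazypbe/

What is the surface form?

[pazipbe]

/y/ harmonizes with /e/ ([-round]) → [i]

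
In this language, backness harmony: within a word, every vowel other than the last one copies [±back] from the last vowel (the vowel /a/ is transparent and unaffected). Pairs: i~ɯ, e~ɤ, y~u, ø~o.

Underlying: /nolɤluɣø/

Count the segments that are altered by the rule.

/o/ harmonizes with /ø/ ([-back]) → [ø]
/ɤ/ harmonizes with /ø/ ([-back]) → [e]
/u/ harmonizes with /ø/ ([-back]) → [y]
3 segments change.

3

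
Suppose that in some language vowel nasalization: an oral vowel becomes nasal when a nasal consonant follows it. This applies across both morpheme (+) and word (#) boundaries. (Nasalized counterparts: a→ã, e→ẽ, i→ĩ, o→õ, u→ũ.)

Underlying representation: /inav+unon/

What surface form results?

/i/ before nasal /n/ → [ĩ]
/u/ before nasal /n/ → [ũ]
/o/ before nasal /n/ → [õ]

[ĩnav+ũnõn]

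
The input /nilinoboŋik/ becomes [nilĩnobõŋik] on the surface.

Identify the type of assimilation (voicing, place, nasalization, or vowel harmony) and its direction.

nasalization, regressive

/i/→[ĩ] /o/→[õ].
Each target copies a feature from the following segment, so the direction is regressive.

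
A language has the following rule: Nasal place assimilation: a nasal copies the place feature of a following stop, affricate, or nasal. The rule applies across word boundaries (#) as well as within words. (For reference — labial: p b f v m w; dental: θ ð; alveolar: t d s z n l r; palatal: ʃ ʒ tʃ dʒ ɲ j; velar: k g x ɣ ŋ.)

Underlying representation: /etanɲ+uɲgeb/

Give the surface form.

/n/ before /ɲ/ (palatal) → [ɲ]
/ɲ/ before /g/ (velar) → [ŋ]

[etaɲɲ+uŋgeb]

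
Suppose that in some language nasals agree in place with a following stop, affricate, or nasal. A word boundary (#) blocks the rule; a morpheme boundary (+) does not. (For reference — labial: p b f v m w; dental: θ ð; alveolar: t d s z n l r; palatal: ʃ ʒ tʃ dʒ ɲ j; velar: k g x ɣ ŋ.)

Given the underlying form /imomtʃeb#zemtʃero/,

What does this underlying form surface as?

[imoɲtʃeb#zeɲtʃero]

/m/ before /tʃ/ (palatal) → [ɲ]
/m/ before /tʃ/ (palatal) → [ɲ]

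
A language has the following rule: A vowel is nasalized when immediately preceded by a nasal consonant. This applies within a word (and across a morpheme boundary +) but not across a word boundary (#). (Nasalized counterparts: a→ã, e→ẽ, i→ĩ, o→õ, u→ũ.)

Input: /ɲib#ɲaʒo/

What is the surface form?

/i/ after nasal /ɲ/ → [ĩ]
/a/ after nasal /ɲ/ → [ã]

[ɲĩb#ɲãʒo]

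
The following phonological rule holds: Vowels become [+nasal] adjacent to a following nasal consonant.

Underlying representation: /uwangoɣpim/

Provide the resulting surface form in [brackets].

[uwãngoɣpĩm]

/a/ before nasal /n/ → [ã]
/i/ before nasal /m/ → [ĩ]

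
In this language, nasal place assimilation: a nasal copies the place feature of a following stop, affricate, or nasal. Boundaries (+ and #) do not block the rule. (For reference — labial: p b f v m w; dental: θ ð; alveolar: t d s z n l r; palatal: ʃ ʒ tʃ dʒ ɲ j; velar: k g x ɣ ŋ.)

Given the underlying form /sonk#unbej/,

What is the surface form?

/n/ before /k/ (velar) → [ŋ]
/n/ before /b/ (labial) → [m]

[soŋk#umbej]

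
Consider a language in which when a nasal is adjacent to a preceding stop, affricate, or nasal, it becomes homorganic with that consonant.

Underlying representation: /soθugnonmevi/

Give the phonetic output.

[soθugŋonnevi]

/n/ after /g/ (velar) → [ŋ]
/m/ after /n/ (alveolar) → [n]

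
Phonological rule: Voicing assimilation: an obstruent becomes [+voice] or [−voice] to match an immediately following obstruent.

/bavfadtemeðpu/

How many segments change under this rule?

3

/v/ before /f/ (voiceless) → [f]
/d/ before /t/ (voiceless) → [t]
/ð/ before /p/ (voiceless) → [θ]
3 segments change.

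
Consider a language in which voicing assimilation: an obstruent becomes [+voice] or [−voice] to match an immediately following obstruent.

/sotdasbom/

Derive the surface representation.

[soddazbom]

/t/ before /d/ (voiced) → [d]
/s/ before /b/ (voiced) → [z]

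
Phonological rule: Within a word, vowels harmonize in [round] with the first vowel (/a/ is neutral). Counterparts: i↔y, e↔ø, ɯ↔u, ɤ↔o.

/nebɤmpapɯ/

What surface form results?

no segment meets the rule's conditions; no change.

[nebɤmpapɯ]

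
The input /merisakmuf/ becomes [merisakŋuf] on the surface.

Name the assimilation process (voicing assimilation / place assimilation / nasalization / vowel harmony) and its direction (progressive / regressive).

place assimilation, progressive

/m/→[ŋ].
Each target copies a feature from the preceding segment, so the direction is progressive.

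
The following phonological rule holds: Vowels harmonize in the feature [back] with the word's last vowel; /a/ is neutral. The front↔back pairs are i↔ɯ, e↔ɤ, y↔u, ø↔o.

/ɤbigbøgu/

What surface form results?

[ɤbɯgbogu]

/i/ harmonizes with /u/ ([+back]) → [ɯ]
/ø/ harmonizes with /u/ ([+back]) → [o]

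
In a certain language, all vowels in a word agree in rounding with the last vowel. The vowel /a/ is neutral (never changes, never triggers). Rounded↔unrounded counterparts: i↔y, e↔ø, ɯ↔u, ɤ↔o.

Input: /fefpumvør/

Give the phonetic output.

/e/ harmonizes with /ø/ ([+round]) → [ø]

[føfpumvør]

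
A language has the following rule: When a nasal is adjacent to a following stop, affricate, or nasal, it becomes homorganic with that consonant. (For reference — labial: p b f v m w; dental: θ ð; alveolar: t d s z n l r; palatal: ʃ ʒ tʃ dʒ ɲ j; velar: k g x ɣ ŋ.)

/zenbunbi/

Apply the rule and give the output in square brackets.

/n/ before /b/ (labial) → [m]
/n/ before /b/ (labial) → [m]

[zembumbi]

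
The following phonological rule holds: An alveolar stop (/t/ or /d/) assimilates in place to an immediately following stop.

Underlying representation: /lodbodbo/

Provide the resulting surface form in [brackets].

[lobbobbo]

/d/ before /b/ (labial) → [b]
/d/ before /b/ (labial) → [b]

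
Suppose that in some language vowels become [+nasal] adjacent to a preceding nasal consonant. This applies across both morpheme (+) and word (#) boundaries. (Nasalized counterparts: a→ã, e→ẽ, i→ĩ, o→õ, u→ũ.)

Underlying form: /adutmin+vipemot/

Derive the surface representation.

/i/ after nasal /m/ → [ĩ]
/o/ after nasal /m/ → [õ]

[adutmĩn+vipemõt]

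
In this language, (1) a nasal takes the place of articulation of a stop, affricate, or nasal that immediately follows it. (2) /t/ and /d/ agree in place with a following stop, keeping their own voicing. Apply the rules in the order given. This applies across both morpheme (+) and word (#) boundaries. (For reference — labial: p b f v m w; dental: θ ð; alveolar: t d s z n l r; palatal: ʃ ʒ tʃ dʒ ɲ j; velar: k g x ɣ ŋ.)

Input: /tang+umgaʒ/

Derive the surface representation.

[taŋg+uŋgaʒ]

Rule 1: /n/ before /g/ (velar) → [ŋ]
Rule 1: /m/ before /g/ (velar) → [ŋ]
After rule 1: taŋg+uŋgaʒ
Rule 2: no segment meets the rule's conditions; no change.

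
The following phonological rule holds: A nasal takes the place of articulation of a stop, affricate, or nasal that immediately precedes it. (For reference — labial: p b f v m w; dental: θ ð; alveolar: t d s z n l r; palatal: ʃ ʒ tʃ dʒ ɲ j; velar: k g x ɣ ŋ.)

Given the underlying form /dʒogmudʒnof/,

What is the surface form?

[dʒogŋudʒɲof]

/m/ after /g/ (velar) → [ŋ]
/n/ after /dʒ/ (palatal) → [ɲ]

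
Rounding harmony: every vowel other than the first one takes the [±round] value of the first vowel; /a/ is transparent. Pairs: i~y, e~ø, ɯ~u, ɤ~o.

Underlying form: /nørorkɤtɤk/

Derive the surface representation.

/ɤ/ harmonizes with /ø/ ([+round]) → [o]
/ɤ/ harmonizes with /ø/ ([+round]) → [o]

[nørorkotok]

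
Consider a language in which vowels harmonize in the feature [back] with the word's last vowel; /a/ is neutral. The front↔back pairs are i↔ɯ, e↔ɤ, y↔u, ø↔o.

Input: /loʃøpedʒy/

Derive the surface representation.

/o/ harmonizes with /y/ ([-back]) → [ø]

[løʃøpedʒy]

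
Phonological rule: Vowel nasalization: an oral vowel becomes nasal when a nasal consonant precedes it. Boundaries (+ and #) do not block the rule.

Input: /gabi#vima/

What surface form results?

[gabi#vimã]

/a/ after nasal /m/ → [ã]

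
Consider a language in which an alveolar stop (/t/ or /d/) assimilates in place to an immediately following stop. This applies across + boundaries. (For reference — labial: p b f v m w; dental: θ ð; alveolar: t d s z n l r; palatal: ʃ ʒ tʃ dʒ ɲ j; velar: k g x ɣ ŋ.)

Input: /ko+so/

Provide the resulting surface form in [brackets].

[ko+so]

no segment meets the rule's conditions; no change.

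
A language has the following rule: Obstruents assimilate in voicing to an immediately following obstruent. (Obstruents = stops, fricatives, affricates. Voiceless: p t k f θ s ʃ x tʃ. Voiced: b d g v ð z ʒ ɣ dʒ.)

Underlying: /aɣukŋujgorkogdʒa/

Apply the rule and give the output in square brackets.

no segment meets the rule's conditions; no change.

[aɣukŋujgorkogdʒa]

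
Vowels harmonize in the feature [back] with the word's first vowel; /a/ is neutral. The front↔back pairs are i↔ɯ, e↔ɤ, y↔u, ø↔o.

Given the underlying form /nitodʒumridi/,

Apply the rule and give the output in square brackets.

[nitødʒymridi]

/o/ harmonizes with /i/ ([-back]) → [ø]
/u/ harmonizes with /i/ ([-back]) → [y]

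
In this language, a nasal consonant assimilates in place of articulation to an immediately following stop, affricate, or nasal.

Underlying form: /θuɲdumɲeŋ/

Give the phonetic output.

/ɲ/ before /d/ (alveolar) → [n]
/m/ before /ɲ/ (palatal) → [ɲ]

[θunduɲɲeŋ]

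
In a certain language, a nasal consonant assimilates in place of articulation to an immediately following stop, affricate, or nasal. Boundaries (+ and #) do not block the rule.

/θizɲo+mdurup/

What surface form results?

[θizɲo+ndurup]

/m/ before /d/ (alveolar) → [n]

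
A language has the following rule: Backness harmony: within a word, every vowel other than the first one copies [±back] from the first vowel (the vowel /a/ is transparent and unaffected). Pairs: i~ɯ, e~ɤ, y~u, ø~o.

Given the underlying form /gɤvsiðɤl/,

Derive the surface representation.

[gɤvsɯðɤl]

/i/ harmonizes with /ɤ/ ([+back]) → [ɯ]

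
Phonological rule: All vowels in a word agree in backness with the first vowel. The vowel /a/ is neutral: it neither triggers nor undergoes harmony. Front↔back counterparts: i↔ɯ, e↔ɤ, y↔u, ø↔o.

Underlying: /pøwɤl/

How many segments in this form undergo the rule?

/ɤ/ harmonizes with /ø/ ([-back]) → [e]
1 segment changes.

1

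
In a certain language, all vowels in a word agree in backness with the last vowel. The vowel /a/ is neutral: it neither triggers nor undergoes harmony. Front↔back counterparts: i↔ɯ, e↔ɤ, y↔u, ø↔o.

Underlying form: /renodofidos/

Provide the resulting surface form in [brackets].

[rɤnodofɯdos]

/e/ harmonizes with /o/ ([+back]) → [ɤ]
/i/ harmonizes with /o/ ([+back]) → [ɯ]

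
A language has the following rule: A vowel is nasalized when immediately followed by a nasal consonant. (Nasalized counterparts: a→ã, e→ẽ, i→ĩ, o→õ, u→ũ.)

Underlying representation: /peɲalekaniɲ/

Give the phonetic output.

[pẽɲalekãnĩɲ]

/e/ before nasal /ɲ/ → [ẽ]
/a/ before nasal /n/ → [ã]
/i/ before nasal /ɲ/ → [ĩ]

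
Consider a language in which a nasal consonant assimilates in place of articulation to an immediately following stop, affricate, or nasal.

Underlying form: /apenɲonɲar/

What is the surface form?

[apeɲɲoɲɲar]

/n/ before /ɲ/ (palatal) → [ɲ]
/n/ before /ɲ/ (palatal) → [ɲ]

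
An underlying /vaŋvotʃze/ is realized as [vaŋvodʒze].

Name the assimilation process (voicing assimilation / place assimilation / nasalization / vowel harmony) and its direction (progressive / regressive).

voicing assimilation, regressive

/tʃ/→[dʒ].
Each target copies a feature from the following segment, so the direction is regressive.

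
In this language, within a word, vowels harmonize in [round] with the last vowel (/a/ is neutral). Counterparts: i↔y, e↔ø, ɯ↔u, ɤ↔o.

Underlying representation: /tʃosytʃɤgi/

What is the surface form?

[tʃɤsitʃɤgi]

/o/ harmonizes with /i/ ([-round]) → [ɤ]
/y/ harmonizes with /i/ ([-round]) → [i]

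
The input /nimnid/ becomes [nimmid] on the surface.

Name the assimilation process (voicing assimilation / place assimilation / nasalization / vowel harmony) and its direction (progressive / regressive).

/n/→[m].
Each target copies a feature from the preceding segment, so the direction is progressive.

place assimilation, progressive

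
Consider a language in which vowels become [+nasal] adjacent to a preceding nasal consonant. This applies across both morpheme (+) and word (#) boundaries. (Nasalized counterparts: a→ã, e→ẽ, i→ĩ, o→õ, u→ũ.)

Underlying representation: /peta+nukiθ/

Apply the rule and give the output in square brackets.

[peta+nũkiθ]

/u/ after nasal /n/ → [ũ]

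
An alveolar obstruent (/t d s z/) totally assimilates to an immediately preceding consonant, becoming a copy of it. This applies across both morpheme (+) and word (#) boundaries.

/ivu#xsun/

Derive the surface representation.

[ivu#xxun]

/s/ after /x/ → [x] (total assimilation)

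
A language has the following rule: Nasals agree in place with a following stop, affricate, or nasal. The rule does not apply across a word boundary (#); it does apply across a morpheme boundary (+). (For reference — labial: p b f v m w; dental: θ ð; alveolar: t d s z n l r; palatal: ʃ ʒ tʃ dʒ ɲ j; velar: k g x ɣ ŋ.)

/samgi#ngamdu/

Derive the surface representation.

[saŋgi#ŋgandu]

/m/ before /g/ (velar) → [ŋ]
/n/ before /g/ (velar) → [ŋ]
/m/ before /d/ (alveolar) → [n]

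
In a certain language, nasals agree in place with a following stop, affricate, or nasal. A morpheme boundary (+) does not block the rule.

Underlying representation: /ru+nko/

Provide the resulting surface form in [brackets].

[ru+ŋko]

/n/ before /k/ (velar) → [ŋ]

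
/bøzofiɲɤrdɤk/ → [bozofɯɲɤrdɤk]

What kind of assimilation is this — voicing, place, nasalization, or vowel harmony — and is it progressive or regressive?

/ø/→[o] /i/→[ɯ].
Vowels agree with the last vowel, so the harmony is regressive.

vowel harmony, regressive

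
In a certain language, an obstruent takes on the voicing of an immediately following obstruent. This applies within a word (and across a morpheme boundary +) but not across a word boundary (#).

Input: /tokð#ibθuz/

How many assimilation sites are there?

/k/ before /ð/ (voiced) → [g]
/b/ before /θ/ (voiceless) → [p]
2 segments change.

2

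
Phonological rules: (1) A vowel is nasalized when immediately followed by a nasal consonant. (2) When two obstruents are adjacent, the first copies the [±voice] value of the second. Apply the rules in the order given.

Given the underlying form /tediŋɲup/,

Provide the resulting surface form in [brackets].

[tedĩŋɲup]

Rule 1: /i/ before nasal /ŋ/ → [ĩ]
After rule 1: tedĩŋɲup
Rule 2: no segment meets the rule's conditions; no change.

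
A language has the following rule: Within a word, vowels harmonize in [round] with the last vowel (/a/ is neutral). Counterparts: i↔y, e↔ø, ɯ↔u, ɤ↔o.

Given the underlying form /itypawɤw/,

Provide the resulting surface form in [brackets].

/y/ harmonizes with /ɤ/ ([-round]) → [i]

[itipawɤw]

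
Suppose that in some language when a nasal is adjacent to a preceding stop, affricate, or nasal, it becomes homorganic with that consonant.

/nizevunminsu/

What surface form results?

[nizevunninsu]

/m/ after /n/ (alveolar) → [n]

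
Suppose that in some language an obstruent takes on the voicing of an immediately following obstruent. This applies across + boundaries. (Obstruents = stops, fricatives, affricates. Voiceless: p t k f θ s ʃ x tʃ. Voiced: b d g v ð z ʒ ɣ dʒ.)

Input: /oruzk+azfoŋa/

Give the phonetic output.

/z/ before /k/ (voiceless) → [s]
/z/ before /f/ (voiceless) → [s]

[orusk+asfoŋa]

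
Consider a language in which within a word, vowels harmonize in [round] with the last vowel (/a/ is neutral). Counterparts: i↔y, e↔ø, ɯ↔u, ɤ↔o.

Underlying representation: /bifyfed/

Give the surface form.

/y/ harmonizes with /e/ ([-round]) → [i]

[bififed]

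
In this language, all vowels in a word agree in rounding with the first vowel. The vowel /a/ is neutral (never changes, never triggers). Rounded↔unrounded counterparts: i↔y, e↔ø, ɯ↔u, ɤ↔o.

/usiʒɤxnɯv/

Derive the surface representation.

[usyʒoxnuv]

/i/ harmonizes with /u/ ([+round]) → [y]
/ɤ/ harmonizes with /u/ ([+round]) → [o]
/ɯ/ harmonizes with /u/ ([+round]) → [u]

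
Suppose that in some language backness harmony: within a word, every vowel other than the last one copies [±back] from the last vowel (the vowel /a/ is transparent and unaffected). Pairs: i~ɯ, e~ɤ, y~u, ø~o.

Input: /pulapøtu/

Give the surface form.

[pulapotu]

/ø/ harmonizes with /u/ ([+back]) → [o]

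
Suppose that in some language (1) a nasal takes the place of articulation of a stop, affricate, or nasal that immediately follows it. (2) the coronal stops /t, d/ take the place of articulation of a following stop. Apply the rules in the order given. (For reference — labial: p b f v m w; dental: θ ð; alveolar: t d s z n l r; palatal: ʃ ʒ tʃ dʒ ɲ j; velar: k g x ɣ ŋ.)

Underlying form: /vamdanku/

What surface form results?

Rule 1: /m/ before /d/ (alveolar) → [n]
Rule 1: /n/ before /k/ (velar) → [ŋ]
After rule 1: vandaŋku
Rule 2: no segment meets the rule's conditions; no change.

[vandaŋku]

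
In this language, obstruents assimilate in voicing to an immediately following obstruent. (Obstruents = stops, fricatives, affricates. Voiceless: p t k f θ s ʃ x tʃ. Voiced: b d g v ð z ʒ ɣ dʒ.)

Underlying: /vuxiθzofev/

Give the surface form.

/θ/ before /z/ (voiced) → [ð]

[vuxiðzofev]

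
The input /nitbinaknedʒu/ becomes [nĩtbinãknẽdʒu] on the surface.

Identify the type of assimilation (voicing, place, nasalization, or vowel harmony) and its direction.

/i/→[ĩ] /a/→[ã] /e/→[ẽ].
Each target copies a feature from the preceding segment, so the direction is progressive.

nasalization, progressive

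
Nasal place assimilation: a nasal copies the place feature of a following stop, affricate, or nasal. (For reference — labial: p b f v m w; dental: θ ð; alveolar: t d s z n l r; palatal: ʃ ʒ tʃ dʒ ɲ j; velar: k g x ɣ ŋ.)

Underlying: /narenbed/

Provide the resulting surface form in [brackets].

[narembed]

/n/ before /b/ (labial) → [m]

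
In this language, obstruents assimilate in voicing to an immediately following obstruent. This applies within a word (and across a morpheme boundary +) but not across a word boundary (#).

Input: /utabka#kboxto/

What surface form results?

/b/ before /k/ (voiceless) → [p]
/k/ before /b/ (voiced) → [g]

[utapka#gboxto]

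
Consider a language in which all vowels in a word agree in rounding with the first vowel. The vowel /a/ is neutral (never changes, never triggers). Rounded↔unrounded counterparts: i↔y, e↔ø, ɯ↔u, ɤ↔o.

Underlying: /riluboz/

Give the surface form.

[rilɯbɤz]

/u/ harmonizes with /i/ ([-round]) → [ɯ]
/o/ harmonizes with /i/ ([-round]) → [ɤ]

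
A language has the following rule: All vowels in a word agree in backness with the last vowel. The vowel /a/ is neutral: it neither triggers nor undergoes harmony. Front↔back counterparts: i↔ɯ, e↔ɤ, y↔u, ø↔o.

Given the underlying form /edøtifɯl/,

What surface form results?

[ɤdotɯfɯl]

/e/ harmonizes with /ɯ/ ([+back]) → [ɤ]
/ø/ harmonizes with /ɯ/ ([+back]) → [o]
/i/ harmonizes with /ɯ/ ([+back]) → [ɯ]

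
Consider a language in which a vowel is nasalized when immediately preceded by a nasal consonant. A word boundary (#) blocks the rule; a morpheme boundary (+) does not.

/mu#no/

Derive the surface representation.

/u/ after nasal /m/ → [ũ]
/o/ after nasal /n/ → [õ]

[mũ#nõ]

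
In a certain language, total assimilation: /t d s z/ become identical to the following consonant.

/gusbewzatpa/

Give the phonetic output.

/s/ before /b/ → [b] (total assimilation)
/t/ before /p/ → [p] (total assimilation)

[gubbewzappa]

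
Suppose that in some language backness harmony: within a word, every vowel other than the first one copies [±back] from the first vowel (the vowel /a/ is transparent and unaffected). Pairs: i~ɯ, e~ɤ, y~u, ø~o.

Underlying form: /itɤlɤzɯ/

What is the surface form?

/ɤ/ harmonizes with /i/ ([-back]) → [e]
/ɤ/ harmonizes with /i/ ([-back]) → [e]
/ɯ/ harmonizes with /i/ ([-back]) → [i]

[itelezi]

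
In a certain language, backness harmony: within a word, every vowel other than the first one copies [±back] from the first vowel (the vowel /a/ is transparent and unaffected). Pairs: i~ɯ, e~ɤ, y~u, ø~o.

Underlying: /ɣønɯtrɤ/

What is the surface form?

/ɯ/ harmonizes with /ø/ ([-back]) → [i]
/ɤ/ harmonizes with /ø/ ([-back]) → [e]

[ɣønitre]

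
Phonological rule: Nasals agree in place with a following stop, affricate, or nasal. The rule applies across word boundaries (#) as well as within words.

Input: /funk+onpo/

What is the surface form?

/n/ before /k/ (velar) → [ŋ]
/n/ before /p/ (labial) → [m]

[fuŋk+ompo]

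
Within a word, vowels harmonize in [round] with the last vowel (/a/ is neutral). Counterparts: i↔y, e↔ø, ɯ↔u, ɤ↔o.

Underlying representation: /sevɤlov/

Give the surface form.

/e/ harmonizes with /o/ ([+round]) → [ø]
/ɤ/ harmonizes with /o/ ([+round]) → [o]

[søvolov]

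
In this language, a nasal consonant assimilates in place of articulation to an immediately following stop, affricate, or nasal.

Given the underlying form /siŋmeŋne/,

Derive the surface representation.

/ŋ/ before /m/ (labial) → [m]
/ŋ/ before /n/ (alveolar) → [n]

[simmenne]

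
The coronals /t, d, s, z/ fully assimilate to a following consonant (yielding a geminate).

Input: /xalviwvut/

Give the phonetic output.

no segment meets the rule's conditions; no change.

[xalviwvut]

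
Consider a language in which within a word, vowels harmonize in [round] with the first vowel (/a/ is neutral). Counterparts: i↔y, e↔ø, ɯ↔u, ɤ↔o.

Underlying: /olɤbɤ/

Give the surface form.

/ɤ/ harmonizes with /o/ ([+round]) → [o]
/ɤ/ harmonizes with /o/ ([+round]) → [o]

[olobo]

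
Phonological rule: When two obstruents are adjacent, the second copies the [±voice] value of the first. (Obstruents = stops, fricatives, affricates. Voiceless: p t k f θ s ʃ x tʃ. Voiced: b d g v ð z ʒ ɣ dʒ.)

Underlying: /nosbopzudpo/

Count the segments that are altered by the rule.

3

/b/ after /s/ (voiceless) → [p]
/z/ after /p/ (voiceless) → [s]
/p/ after /d/ (voiced) → [b]
3 segments change.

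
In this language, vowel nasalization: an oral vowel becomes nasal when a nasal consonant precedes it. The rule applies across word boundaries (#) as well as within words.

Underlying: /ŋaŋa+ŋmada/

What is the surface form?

/a/ after nasal /ŋ/ → [ã]
/a/ after nasal /ŋ/ → [ã]
/a/ after nasal /m/ → [ã]

[ŋãŋã+ŋmãda]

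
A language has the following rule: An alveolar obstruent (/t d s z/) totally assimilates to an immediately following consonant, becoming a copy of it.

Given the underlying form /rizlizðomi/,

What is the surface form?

/z/ before /l/ → [l] (total assimilation)
/z/ before /ð/ → [ð] (total assimilation)

[rilliððomi]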